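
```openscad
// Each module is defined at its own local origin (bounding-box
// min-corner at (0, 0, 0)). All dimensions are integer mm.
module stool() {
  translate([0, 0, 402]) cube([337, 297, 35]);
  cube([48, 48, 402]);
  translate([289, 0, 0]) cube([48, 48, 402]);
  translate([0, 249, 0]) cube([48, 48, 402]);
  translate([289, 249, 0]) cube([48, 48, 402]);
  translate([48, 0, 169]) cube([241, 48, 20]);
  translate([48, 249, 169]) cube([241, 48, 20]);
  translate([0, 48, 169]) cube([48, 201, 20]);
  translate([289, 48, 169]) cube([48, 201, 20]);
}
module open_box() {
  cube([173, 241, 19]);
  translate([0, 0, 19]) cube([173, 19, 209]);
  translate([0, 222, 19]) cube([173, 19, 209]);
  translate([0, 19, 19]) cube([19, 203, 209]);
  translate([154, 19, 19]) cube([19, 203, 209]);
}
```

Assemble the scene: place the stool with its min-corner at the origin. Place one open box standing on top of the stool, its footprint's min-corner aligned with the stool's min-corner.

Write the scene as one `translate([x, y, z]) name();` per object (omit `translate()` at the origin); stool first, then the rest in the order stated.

stool();
translate([0, 0, 437]) open_box();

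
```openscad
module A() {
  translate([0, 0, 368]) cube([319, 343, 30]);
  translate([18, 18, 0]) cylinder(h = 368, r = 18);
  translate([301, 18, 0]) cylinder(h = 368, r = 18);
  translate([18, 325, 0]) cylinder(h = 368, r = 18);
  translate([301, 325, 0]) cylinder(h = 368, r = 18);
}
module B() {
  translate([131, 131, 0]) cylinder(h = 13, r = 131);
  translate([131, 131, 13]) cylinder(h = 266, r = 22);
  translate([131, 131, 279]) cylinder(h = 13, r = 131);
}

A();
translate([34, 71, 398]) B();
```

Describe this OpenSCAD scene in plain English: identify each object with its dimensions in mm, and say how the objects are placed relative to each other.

A is a four-legged stool. The seat is 319×343 mm, 30 mm thick, top at z = 398 mm. It stands on four round legs, each 36 mm in diameter, from z = 0 to the seat underside, each leg's axis is inset half a diameter from the nearest pair of seat edges (so the leg's bounding box is flush with the corner).

B is a spool: two coaxial disc flanges of radius 131 mm and thickness 13 mm, joined by a core cylinder of radius 22 mm and height 266 mm. The lower flange rests on z = 0 and the three cylinders share a vertical axis.

The spool is on top of the stool.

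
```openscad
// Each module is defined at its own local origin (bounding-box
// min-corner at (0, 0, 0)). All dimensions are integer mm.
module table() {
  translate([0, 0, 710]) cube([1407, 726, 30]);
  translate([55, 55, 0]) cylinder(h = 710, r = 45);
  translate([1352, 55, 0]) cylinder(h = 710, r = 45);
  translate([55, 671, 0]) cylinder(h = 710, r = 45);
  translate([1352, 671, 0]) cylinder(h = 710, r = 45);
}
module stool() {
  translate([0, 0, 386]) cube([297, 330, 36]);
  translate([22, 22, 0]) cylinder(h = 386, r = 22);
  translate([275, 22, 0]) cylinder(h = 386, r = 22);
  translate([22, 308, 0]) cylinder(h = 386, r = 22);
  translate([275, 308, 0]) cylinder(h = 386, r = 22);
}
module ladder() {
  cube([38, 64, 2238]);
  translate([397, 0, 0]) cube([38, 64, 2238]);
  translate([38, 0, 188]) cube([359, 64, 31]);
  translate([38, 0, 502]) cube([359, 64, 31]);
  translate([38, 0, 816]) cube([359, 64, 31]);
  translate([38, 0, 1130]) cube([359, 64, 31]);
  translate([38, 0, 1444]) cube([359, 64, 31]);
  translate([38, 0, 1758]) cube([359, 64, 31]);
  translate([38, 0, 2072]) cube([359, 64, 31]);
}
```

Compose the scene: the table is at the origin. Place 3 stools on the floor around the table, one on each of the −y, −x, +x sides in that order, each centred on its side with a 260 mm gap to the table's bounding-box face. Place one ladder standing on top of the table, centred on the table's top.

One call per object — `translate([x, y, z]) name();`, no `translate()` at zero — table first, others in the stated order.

table();
translate([555, -590, 0]) stool();
translate([-557, 198, 0]) stool();
translate([1667, 198, 0]) stool();
translate([486, 331, 740]) ladder();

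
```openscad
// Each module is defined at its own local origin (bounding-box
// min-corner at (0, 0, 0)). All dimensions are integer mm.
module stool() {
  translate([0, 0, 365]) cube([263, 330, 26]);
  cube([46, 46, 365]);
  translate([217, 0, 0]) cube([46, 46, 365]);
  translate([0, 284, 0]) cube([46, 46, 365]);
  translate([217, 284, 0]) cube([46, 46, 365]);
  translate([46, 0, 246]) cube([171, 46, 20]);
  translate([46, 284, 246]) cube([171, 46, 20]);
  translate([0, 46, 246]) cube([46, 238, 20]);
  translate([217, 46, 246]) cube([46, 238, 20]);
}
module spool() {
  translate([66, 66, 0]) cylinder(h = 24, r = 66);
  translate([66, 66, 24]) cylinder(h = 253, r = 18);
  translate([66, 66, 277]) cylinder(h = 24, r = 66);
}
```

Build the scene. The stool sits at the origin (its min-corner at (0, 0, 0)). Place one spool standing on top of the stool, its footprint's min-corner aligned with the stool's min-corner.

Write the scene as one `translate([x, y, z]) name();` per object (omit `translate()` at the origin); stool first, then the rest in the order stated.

stool();
translate([0, 0, 391]) spool();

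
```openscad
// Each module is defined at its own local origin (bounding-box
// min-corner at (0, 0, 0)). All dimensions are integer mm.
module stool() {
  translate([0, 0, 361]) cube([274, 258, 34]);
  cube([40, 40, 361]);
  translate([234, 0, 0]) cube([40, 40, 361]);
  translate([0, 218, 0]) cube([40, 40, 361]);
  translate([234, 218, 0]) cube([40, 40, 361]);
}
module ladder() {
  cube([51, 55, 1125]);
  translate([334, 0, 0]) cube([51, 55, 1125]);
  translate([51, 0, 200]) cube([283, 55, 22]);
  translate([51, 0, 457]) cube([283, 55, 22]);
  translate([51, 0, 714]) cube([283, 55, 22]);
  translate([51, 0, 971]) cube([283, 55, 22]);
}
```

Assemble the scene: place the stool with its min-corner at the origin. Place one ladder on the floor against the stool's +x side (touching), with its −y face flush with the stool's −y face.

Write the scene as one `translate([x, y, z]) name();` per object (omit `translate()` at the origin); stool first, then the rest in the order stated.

stool();
translate([274, 0, 0]) ladder();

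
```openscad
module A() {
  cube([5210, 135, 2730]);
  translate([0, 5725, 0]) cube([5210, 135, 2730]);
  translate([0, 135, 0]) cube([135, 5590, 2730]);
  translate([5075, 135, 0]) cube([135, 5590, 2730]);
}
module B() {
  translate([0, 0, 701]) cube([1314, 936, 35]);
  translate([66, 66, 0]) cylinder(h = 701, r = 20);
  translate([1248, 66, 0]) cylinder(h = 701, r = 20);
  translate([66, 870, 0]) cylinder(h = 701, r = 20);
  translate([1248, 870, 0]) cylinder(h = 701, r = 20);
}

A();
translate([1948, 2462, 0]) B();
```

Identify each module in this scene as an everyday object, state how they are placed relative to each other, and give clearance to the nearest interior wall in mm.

Clearances: x = 1813, y = 2327; minimum 1813 mm.

A is a house frame. B is a table. The table sits inside the house frame, centred. The clearance to the nearest interior wall is 1813 mm.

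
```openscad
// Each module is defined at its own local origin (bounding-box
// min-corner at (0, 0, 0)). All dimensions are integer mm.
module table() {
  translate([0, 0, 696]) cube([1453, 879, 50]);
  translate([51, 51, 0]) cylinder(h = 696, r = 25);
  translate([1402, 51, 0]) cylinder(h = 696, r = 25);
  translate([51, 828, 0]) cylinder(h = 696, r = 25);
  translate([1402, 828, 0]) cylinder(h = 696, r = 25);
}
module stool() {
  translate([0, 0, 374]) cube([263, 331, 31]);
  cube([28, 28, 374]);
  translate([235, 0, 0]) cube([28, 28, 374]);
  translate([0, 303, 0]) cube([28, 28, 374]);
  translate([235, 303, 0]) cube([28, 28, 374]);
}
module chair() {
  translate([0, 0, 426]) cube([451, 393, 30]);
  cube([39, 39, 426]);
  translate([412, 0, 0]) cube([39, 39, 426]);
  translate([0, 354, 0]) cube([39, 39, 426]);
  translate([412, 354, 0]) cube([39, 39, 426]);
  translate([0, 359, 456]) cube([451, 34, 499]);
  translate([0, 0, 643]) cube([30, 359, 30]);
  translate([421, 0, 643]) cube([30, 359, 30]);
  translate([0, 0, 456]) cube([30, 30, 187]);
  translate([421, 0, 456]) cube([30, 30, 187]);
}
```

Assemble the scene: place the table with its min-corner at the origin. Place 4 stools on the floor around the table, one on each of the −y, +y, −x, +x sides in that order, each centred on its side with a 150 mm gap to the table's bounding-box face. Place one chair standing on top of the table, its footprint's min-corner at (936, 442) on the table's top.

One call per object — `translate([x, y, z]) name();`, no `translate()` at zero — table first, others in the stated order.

table();
translate([595, -481, 0]) stool();
translate([595, 1029, 0]) stool();
translate([-413, 274, 0]) stool();
translate([1603, 274, 0]) stool();
translate([936, 442, 746]) chair();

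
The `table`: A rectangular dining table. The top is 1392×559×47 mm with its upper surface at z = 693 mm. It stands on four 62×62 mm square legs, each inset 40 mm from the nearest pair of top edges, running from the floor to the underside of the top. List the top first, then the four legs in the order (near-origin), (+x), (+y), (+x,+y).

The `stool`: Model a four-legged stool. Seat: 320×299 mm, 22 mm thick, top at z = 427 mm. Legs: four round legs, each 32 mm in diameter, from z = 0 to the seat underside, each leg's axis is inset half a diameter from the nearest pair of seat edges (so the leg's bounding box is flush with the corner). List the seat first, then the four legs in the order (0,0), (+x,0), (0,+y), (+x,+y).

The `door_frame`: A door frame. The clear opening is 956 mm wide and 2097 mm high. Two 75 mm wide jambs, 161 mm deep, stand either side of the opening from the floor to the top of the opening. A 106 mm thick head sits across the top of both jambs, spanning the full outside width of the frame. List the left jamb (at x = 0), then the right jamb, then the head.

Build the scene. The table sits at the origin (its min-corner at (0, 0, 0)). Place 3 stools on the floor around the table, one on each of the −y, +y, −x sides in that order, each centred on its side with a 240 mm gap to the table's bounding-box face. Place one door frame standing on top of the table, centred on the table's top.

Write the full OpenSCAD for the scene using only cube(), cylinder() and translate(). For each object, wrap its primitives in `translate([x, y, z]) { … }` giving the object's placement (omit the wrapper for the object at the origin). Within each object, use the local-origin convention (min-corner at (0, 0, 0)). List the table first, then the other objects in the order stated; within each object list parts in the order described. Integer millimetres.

translate([0, 0, 646]) cube([1392, 559, 47]);
translate([40, 40, 0]) cube([62, 62, 646]);
translate([1290, 40, 0]) cube([62, 62, 646]);
translate([40, 457, 0]) cube([62, 62, 646]);
translate([1290, 457, 0]) cube([62, 62, 646]);
translate([536, -539, 0]) {
  translate([0, 0, 405]) cube([320, 299, 22]);
  translate([16, 16, 0]) cylinder(h = 405, r = 16);
  translate([304, 16, 0]) cylinder(h = 405, r = 16);
  translate([16, 283, 0]) cylinder(h = 405, r = 16);
  translate([304, 283, 0]) cylinder(h = 405, r = 16);
}
translate([536, 799, 0]) {
  translate([0, 0, 405]) cube([320, 299, 22]);
  translate([16, 16, 0]) cylinder(h = 405, r = 16);
  translate([304, 16, 0]) cylinder(h = 405, r = 16);
  translate([16, 283, 0]) cylinder(h = 405, r = 16);
  translate([304, 283, 0]) cylinder(h = 405, r = 16);
}
translate([-560, 130, 0]) {
  translate([0, 0, 405]) cube([320, 299, 22]);
  translate([16, 16, 0]) cylinder(h = 405, r = 16);
  translate([304, 16, 0]) cylinder(h = 405, r = 16);
  translate([16, 283, 0]) cylinder(h = 405, r = 16);
  translate([304, 283, 0]) cylinder(h = 405, r = 16);
}
translate([143, 199, 693]) {
  cube([75, 161, 2097]);
  translate([1031, 0, 0]) cube([75, 161, 2097]);
  translate([0, 0, 2097]) cube([1106, 161, 106]);
}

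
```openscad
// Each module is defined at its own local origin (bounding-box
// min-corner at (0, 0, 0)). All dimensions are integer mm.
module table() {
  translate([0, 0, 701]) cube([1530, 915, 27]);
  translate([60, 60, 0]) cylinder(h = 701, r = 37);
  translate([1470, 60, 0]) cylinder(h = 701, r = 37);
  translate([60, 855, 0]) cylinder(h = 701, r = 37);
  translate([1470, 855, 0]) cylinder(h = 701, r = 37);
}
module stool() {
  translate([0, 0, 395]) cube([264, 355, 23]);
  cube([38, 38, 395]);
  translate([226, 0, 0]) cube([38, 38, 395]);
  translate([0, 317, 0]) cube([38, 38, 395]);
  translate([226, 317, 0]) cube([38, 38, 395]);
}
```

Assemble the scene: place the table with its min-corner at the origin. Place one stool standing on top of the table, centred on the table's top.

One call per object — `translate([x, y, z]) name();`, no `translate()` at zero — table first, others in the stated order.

table();
translate([633, 280, 728]) stool();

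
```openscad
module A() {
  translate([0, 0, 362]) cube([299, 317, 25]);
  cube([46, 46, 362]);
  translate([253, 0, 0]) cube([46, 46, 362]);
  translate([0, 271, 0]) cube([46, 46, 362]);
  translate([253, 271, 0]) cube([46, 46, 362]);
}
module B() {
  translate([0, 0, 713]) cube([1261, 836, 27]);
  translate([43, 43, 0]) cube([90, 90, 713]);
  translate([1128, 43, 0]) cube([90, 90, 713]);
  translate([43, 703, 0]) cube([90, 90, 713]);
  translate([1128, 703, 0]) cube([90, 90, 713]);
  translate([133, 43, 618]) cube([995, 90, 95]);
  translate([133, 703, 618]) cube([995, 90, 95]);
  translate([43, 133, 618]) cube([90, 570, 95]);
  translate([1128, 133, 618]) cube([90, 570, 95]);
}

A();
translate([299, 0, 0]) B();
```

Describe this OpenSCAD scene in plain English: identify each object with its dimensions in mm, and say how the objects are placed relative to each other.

A is a simple wooden stool: a rectangular seat 299 mm (x) by 317 mm (y), 25 mm thick, top face at z = 387 mm, on four square legs, each 46×46 mm in cross-section. The legs rest on z = 0, each flush with a corner of the seat.

B is a table: top 1261 mm (x) × 836 mm (y), 27 mm thick, upper face at z = 740 mm, on four 90×90 mm square legs, each inset 43 mm from the nearest pair of top edges, running from z = 0 to the bottom of the top. Four apron rails, 90 mm thick and 95 mm tall, run between adjacent legs with their top edges flush with the underside of the top and their outer faces flush with the legs' outer faces.

The table is against the stool's +x side, with their −y faces flush.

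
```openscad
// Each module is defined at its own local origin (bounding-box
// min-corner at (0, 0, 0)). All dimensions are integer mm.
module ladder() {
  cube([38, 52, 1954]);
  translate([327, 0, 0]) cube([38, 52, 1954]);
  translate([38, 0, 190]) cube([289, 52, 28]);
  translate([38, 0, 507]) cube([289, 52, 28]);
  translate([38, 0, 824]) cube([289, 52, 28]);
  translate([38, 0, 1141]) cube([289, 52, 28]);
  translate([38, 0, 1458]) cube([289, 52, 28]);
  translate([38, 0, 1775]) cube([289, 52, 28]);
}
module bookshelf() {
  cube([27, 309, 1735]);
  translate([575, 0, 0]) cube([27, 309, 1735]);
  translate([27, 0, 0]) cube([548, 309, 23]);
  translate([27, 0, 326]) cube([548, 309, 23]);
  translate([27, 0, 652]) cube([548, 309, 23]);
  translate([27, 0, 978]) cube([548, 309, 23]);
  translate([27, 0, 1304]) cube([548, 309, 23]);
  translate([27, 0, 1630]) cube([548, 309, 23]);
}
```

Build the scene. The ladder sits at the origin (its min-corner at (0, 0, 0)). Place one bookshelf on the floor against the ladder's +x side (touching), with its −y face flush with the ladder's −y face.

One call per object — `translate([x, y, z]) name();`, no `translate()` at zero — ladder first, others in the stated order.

ladder();
translate([365, 0, 0]) bookshelf();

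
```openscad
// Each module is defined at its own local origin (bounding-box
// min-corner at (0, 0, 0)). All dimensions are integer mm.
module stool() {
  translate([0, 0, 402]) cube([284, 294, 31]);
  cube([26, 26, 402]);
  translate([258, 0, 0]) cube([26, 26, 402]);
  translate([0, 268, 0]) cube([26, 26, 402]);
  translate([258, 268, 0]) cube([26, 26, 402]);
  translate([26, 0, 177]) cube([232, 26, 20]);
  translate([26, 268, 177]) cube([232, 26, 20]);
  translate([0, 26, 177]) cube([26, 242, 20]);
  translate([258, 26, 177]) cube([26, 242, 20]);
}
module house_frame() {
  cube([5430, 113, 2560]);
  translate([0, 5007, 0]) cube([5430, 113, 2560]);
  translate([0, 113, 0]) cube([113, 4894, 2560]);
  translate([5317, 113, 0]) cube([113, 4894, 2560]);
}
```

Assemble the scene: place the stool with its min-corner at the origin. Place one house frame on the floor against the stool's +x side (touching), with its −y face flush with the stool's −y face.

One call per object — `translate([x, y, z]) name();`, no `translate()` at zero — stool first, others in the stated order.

stool();
translate([284, 0, 0]) house_frame();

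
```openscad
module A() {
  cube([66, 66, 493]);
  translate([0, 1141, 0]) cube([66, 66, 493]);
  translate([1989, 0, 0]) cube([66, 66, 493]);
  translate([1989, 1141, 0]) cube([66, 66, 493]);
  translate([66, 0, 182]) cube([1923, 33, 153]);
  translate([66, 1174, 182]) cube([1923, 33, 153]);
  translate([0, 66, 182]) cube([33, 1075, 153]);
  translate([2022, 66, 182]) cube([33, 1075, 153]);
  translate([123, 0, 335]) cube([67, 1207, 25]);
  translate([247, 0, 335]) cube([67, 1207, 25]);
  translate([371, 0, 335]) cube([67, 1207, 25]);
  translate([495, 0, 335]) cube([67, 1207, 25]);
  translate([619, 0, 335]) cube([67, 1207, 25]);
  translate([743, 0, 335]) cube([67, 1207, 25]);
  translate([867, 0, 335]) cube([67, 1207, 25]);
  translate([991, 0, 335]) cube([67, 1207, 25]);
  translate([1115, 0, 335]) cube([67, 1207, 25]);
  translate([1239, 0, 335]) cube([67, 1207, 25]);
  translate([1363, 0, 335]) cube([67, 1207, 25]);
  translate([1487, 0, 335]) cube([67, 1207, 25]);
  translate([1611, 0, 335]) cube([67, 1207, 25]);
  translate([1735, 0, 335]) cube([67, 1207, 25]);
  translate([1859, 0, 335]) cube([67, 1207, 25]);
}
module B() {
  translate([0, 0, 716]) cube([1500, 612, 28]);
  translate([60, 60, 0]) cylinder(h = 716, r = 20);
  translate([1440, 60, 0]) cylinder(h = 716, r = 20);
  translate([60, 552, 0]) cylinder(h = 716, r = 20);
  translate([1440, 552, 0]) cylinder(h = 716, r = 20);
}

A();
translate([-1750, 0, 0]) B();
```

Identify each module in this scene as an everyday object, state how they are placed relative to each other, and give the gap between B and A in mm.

The table's nearest face is 250 mm from the bed frame's −x face.

A is a bed frame. B is a table. The table is on the floor beside the bed frame on its −x side. The gap between the table and the bed frame is 250 mm.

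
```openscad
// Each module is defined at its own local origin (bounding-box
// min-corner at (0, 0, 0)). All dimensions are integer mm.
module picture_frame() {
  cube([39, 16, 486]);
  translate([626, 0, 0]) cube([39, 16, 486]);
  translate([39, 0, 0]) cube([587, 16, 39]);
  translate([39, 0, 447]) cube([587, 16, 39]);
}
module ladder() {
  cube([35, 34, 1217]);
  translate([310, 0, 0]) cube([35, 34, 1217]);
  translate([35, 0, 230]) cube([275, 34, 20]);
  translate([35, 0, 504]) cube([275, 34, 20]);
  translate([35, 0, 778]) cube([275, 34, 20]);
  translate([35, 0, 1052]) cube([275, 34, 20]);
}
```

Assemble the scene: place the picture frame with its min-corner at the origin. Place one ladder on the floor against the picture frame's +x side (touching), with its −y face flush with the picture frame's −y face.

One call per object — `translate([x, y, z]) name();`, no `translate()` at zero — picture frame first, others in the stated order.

picture_frame();
translate([665, 0, 0]) ladder();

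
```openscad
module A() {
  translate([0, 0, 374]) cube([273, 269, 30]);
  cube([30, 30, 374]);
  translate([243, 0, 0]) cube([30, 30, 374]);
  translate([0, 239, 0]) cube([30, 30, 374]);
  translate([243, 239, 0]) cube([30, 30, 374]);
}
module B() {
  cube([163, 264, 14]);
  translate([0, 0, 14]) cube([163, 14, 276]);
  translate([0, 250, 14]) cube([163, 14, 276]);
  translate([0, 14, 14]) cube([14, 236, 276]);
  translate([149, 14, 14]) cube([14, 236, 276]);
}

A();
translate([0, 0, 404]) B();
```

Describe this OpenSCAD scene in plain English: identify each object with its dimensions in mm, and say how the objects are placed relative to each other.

A is a simple wooden stool: a rectangular seat 273 mm (x) by 269 mm (y), 30 mm thick, top face at z = 404 mm, on four square legs, each 30×30 mm in cross-section. The legs rest on z = 0, each flush with a corner of the seat.

B is an open storage box with external size 163×264×290 mm and wall thickness 14 mm (the base is also 14 mm thick). The base covers the whole footprint; the four walls stand on the base, with the y-facing walls full-width and the x-facing walls fitting between their inner faces.

The open box is on top of the stool.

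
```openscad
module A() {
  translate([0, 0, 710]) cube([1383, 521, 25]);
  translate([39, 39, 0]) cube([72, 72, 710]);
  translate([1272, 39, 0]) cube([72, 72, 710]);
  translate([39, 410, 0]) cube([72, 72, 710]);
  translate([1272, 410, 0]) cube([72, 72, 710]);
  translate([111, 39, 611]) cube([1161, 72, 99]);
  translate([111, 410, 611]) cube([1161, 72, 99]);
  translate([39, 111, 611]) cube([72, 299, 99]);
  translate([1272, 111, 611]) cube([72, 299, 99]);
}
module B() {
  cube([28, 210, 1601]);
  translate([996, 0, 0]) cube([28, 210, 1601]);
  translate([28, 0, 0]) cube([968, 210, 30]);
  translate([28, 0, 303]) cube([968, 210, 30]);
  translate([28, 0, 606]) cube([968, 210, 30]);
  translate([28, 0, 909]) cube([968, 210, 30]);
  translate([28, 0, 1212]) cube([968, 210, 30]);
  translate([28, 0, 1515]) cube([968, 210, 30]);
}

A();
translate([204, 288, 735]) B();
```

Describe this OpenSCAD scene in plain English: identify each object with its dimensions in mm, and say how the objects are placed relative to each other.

A is a rectangular dining table. The top is 1383×521×25 mm with its upper surface at z = 735 mm. It stands on four 72×72 mm square legs, each inset 39 mm from the nearest pair of top edges, running from the floor to the underside of the top. Four apron rails, 72 mm thick and 99 mm tall, run between adjacent legs with their top edges flush with the underside of the top and their outer faces flush with the legs' outer faces.

B is an open bookshelf. Two side panels, each 28 mm thick, 210 mm deep and 1601 mm tall, stand 1024 mm apart (outside-to-outside). Between them sit 6 shelves, each 30 mm thick and 210 mm deep, spanning the full gap between the sides. The bottom shelf rests on the floor (its underside at z = 0) and the clear gap between one shelf's top and the next shelf's underside is 273 mm.

The bookshelf is on top of the table.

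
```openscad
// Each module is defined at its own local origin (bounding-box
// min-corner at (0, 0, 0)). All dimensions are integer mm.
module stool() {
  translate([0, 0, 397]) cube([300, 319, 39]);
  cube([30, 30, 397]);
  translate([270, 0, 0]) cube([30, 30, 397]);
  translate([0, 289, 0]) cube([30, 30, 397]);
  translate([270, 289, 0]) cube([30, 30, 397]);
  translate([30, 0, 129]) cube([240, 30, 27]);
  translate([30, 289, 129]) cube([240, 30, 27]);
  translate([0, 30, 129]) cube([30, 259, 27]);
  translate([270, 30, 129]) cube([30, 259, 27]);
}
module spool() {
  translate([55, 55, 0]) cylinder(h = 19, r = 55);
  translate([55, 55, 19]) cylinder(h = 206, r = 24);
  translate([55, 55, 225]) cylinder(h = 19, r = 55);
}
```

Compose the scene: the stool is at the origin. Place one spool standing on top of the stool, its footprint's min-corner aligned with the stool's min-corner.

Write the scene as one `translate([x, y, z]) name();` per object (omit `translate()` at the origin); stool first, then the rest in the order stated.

stool();
translate([0, 0, 436]) spool();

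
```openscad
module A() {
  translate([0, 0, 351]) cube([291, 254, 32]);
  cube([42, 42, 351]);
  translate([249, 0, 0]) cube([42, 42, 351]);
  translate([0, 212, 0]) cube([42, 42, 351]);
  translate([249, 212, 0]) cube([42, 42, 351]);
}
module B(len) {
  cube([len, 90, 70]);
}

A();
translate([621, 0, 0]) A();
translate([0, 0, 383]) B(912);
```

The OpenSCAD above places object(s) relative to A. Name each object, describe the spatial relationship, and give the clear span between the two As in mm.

Second stool starts at x = 621; first ends at x = 291; clear span = 621 − 291 = 330 mm.

A is a stool. B is a beam. A beam spans the tops of two stools. The clear span between the two stools is 330 mm.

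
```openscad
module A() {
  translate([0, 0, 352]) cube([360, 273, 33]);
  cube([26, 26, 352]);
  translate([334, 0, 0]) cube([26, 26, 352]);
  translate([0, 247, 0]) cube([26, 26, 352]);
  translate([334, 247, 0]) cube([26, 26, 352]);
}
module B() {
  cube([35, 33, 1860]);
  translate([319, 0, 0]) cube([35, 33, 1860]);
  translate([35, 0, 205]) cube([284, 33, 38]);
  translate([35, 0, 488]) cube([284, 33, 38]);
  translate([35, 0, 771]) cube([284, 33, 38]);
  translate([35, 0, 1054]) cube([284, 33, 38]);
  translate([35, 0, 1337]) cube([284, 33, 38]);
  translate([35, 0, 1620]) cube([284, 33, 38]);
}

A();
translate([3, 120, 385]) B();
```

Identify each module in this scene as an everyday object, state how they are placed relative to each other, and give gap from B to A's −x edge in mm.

A is a stool. B is a ladder. The ladder is on top of the stool, centred. The gap from the ladder to the stool's −x edge is 3 mm.

The ladder's min-x is at 3; the stool's min-x is 0; gap = 3 mm.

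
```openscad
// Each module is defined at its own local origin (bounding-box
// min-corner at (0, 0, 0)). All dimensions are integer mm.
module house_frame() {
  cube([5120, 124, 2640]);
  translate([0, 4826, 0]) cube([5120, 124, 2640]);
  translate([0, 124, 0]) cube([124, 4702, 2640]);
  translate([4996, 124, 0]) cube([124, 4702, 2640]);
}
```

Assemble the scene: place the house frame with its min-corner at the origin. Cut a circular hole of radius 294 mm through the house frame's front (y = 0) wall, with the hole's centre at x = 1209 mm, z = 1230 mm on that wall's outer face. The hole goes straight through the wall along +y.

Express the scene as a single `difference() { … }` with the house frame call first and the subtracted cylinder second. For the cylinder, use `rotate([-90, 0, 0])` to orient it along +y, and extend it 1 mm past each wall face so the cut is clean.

difference() {
  house_frame();
  translate([1209, -1, 1230]) rotate([-90, 0, 0]) cylinder(h = 126, r = 294);
}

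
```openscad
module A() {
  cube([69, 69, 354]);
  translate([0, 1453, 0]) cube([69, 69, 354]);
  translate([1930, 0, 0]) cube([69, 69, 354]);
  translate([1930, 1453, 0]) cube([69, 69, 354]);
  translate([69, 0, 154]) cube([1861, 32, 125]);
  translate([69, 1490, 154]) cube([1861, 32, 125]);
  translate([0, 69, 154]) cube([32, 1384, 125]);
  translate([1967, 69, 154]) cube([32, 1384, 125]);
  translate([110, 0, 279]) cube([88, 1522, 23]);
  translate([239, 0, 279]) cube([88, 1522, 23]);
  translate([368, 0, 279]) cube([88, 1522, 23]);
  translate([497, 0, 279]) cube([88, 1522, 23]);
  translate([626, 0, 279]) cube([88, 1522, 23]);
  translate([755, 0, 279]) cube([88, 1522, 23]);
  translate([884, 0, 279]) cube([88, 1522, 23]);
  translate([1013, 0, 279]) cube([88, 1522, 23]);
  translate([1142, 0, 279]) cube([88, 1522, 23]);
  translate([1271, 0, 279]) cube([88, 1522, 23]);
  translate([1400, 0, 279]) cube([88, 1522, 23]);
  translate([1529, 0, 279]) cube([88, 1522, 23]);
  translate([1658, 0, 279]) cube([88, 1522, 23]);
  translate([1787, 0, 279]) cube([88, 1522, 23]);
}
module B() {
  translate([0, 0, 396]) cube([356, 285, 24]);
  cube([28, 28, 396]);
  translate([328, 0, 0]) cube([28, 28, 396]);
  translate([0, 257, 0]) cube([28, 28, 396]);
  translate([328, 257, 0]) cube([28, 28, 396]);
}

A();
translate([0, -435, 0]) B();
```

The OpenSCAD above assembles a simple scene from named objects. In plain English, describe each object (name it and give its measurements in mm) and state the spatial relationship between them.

A is a bed frame 1999 mm long (x) by 1522 mm wide (y). Four 69×69 mm corner posts, 354 mm tall, at the corners of the footprint. Four rails of 32 mm thickness and 125 mm height run between adjacent posts with their undersides at z = 154 mm, their outer faces flush with the outside of the frame (the two x-running rails run between the posts' inner faces; the two y-running rails run between the posts' inner faces). 14 slats, each 88 mm wide (x) and 23 mm thick, lie across the top of the two x-running rails, running the full 1522 mm width of the frame in y; the slats are evenly spaced along x between the inner faces of the end posts with equal gaps (rounded down to the nearest mm) at the −x end and between each pair — any rounding remainder accumulates at the +x end.

B is a four-legged stool. The seat is a 356×285×24 mm slab whose top surface is at z = 420 mm; four square legs, each 28×28 mm in cross-section, run from the floor (z = 0) to the underside of the seat, each flush with a corner of the seat.

The stool is on the floor beside the bed frame on its −y side.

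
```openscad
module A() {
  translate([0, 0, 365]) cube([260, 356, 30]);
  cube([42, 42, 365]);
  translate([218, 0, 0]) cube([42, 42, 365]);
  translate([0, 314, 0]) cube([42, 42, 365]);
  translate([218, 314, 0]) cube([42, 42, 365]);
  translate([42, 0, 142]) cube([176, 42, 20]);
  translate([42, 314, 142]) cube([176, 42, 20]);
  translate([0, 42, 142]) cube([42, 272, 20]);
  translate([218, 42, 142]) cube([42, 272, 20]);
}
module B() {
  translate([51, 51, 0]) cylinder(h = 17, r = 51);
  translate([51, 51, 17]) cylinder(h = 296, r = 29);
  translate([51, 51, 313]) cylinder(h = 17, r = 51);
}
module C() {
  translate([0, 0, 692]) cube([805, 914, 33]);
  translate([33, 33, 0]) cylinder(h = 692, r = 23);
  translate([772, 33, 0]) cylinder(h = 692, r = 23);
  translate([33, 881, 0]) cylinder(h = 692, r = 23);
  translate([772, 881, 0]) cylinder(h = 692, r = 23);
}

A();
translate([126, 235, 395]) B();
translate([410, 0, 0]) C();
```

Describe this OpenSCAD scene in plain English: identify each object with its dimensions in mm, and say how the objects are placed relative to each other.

A is a simple wooden stool: a rectangular seat 260 mm (x) by 356 mm (y), 30 mm thick, top face at z = 395 mm, on four square legs, each 42×42 mm in cross-section. The legs rest on z = 0, each flush with a corner of the seat. Four stretchers, 42 mm wide and 20 mm tall, connect adjacent legs with their undersides at z = 142 mm, each running between the inner faces of the legs it joins and aligned with the legs' outer faces on the other axis.

B is a spool: two coaxial disc flanges of radius 51 mm and thickness 17 mm, joined by a core cylinder of radius 29 mm and height 296 mm. The lower flange rests on z = 0 and the three cylinders share a vertical axis.

C is a table: top 805 mm (x) × 914 mm (y), 33 mm thick, upper face at z = 725 mm, on four round legs of 46 mm diameter, each leg's bounding box inset 10 mm from the nearest pair of top edges, running from z = 0 to the bottom of the top.

The spool is on top of the stool. The table is on the floor beside the stool on its +x side.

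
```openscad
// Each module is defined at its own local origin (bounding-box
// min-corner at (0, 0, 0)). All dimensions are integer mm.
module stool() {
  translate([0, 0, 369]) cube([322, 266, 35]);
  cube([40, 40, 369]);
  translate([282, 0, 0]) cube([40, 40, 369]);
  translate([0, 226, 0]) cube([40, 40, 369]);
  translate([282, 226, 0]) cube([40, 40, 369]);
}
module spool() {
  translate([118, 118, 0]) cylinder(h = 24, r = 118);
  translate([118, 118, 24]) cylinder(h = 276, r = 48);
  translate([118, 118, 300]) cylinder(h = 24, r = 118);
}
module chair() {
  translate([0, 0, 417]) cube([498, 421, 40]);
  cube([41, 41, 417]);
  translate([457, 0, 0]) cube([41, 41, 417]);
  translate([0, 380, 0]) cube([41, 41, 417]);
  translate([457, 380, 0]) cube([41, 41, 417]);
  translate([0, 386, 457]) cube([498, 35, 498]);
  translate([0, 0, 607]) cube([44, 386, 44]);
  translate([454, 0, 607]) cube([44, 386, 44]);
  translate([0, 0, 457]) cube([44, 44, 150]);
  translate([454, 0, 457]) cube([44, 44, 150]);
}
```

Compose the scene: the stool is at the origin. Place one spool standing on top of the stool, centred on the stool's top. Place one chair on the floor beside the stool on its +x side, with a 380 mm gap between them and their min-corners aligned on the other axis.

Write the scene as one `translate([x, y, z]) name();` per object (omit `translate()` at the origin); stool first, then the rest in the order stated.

stool();
translate([43, 15, 404]) spool();
translate([702, 0, 0]) chair();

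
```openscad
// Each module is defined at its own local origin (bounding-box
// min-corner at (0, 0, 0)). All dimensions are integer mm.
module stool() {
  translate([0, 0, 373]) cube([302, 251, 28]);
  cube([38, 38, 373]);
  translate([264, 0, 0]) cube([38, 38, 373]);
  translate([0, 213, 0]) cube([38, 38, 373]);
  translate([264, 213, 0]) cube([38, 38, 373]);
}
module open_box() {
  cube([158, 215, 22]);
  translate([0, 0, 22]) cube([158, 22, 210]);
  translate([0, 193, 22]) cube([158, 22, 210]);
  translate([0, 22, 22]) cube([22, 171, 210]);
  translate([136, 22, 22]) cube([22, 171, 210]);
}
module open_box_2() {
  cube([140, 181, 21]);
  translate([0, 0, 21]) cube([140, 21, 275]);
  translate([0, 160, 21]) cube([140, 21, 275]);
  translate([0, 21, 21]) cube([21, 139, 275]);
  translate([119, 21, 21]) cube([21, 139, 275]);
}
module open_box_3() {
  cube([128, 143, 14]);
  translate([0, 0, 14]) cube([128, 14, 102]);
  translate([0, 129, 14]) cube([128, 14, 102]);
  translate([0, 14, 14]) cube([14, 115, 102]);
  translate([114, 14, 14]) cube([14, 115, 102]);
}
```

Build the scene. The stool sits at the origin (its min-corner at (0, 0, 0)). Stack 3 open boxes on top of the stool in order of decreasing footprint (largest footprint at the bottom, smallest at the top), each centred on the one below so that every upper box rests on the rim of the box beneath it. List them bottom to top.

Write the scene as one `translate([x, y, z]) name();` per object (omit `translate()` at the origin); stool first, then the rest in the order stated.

stool();
translate([72, 18, 401]) open_box();
translate([81, 35, 633]) open_box_2();
translate([87, 54, 929]) open_box_3();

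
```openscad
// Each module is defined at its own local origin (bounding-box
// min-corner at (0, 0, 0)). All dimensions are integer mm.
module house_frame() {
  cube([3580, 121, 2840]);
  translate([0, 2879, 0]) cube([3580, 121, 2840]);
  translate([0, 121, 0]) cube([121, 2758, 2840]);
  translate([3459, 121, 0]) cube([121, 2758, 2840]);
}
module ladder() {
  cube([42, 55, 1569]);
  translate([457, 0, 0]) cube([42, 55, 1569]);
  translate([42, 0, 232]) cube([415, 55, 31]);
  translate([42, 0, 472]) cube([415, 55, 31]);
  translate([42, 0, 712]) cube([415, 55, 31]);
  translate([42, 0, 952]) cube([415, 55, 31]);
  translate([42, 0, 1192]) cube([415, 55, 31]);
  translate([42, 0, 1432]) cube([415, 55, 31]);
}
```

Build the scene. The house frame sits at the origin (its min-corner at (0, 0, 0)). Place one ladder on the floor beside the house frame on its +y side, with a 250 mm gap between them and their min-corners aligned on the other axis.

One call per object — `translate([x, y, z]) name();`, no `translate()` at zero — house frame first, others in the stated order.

house_frame();
translate([0, 3250, 0]) ladder();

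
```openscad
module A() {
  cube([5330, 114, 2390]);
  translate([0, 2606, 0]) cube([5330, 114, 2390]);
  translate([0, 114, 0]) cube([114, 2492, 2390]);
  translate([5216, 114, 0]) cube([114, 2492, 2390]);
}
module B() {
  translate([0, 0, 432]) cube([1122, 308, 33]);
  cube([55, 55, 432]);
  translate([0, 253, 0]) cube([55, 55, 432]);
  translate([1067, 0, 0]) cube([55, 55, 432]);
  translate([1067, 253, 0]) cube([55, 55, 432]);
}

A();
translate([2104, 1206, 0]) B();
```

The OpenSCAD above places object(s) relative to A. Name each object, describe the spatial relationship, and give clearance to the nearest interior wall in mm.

Clearances: x = 1990, y = 1092; minimum 1092 mm.

A is a house frame. B is a bench. The bench sits inside the house frame, centred. The clearance to the nearest interior wall is 1092 mm.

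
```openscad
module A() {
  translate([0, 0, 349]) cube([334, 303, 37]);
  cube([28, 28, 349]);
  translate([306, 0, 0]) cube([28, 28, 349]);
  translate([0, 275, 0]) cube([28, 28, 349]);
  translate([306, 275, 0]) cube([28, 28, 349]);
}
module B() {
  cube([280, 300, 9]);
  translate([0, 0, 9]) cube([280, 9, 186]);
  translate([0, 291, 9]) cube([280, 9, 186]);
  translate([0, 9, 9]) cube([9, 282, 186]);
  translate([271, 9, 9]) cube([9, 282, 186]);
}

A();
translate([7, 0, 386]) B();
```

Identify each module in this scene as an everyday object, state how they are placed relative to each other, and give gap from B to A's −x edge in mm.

The open box's min-x is at 7; the stool's min-x is 0; gap = 7 mm.

A is a stool. B is an open box. The open box is on top of the stool. The gap from the open box to the stool's −x edge is 7 mm.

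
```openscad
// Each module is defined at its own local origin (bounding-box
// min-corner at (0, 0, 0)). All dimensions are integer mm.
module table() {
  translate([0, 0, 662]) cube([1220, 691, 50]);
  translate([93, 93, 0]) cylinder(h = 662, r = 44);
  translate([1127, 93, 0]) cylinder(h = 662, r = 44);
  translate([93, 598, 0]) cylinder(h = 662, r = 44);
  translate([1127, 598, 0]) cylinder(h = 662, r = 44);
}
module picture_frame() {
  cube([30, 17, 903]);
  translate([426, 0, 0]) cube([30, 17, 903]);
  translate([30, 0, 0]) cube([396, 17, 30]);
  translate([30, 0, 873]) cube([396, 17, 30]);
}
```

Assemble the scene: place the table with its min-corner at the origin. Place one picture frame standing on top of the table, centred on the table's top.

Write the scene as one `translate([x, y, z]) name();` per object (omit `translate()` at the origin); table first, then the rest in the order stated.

table();
translate([382, 337, 712]) picture_frame();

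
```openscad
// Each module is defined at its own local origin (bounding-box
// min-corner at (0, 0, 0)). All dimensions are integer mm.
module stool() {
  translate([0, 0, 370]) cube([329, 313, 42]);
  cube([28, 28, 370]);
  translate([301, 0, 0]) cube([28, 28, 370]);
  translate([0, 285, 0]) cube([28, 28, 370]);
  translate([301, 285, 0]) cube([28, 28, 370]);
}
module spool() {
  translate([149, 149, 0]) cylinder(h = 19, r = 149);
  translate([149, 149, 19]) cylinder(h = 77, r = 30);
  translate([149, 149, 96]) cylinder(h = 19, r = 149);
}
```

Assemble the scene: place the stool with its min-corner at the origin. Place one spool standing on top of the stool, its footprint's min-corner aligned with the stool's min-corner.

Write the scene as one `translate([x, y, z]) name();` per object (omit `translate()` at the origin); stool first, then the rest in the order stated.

stool();
translate([0, 0, 412]) spool();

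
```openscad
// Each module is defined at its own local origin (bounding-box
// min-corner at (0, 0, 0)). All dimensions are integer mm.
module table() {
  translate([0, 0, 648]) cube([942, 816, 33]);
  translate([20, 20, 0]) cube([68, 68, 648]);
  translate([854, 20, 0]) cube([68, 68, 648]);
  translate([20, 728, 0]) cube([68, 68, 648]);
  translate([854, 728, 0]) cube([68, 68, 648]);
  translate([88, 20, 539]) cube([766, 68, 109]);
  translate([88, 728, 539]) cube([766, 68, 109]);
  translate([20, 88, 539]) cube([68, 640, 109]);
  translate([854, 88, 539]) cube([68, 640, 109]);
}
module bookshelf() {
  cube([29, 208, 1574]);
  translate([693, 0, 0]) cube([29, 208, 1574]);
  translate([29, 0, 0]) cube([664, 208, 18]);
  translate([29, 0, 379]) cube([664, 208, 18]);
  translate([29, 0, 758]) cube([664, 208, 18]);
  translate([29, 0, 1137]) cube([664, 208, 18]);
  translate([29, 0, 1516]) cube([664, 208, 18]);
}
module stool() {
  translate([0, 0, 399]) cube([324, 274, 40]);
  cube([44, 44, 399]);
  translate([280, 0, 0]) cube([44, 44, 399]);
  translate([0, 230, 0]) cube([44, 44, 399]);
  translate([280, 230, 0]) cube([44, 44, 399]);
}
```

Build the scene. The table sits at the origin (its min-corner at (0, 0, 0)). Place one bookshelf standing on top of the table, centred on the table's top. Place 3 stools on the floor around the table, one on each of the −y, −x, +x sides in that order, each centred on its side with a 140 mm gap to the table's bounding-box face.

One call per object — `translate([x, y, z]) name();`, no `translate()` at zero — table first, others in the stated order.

table();
translate([110, 304, 681]) bookshelf();
translate([309, -414, 0]) stool();
translate([-464, 271, 0]) stool();
translate([1082, 271, 0]) stool();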